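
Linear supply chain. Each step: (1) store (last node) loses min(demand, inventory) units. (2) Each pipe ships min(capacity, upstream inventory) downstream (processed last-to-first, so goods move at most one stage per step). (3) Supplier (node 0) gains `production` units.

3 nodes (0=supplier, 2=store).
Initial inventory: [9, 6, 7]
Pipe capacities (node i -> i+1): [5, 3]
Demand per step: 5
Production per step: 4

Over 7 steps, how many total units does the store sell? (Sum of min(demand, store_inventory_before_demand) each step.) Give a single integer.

Step 1: sold=5 (running total=5) -> [8 8 5]
Step 2: sold=5 (running total=10) -> [7 10 3]
Step 3: sold=3 (running total=13) -> [6 12 3]
Step 4: sold=3 (running total=16) -> [5 14 3]
Step 5: sold=3 (running total=19) -> [4 16 3]
Step 6: sold=3 (running total=22) -> [4 17 3]
Step 7: sold=3 (running total=25) -> [4 18 3]

Answer: 25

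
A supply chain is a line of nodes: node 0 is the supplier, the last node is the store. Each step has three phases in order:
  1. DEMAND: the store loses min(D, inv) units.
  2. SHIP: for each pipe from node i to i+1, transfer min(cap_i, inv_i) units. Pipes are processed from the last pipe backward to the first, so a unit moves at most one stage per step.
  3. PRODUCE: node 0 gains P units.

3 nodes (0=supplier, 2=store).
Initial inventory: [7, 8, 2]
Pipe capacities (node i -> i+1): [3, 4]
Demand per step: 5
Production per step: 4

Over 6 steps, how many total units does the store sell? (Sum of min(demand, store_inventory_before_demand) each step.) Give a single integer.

Answer: 22

Derivation:
Step 1: sold=2 (running total=2) -> [8 7 4]
Step 2: sold=4 (running total=6) -> [9 6 4]
Step 3: sold=4 (running total=10) -> [10 5 4]
Step 4: sold=4 (running total=14) -> [11 4 4]
Step 5: sold=4 (running total=18) -> [12 3 4]
Step 6: sold=4 (running total=22) -> [13 3 3]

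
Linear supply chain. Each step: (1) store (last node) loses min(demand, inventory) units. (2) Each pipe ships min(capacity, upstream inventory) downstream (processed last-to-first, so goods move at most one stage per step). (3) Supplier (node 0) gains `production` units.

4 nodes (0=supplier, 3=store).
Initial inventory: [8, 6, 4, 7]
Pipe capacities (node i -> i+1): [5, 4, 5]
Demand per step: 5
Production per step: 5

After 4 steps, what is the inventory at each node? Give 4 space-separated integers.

Step 1: demand=5,sold=5 ship[2->3]=4 ship[1->2]=4 ship[0->1]=5 prod=5 -> inv=[8 7 4 6]
Step 2: demand=5,sold=5 ship[2->3]=4 ship[1->2]=4 ship[0->1]=5 prod=5 -> inv=[8 8 4 5]
Step 3: demand=5,sold=5 ship[2->3]=4 ship[1->2]=4 ship[0->1]=5 prod=5 -> inv=[8 9 4 4]
Step 4: demand=5,sold=4 ship[2->3]=4 ship[1->2]=4 ship[0->1]=5 prod=5 -> inv=[8 10 4 4]

8 10 4 4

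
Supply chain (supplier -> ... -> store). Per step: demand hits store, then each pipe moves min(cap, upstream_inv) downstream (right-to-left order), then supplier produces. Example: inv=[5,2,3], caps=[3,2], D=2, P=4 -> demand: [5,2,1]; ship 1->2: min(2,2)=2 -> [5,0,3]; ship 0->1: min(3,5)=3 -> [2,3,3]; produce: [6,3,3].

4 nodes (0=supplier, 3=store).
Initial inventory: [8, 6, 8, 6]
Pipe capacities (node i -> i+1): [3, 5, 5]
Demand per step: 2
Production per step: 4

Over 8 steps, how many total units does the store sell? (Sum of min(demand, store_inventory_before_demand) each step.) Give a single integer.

Answer: 16

Derivation:
Step 1: sold=2 (running total=2) -> [9 4 8 9]
Step 2: sold=2 (running total=4) -> [10 3 7 12]
Step 3: sold=2 (running total=6) -> [11 3 5 15]
Step 4: sold=2 (running total=8) -> [12 3 3 18]
Step 5: sold=2 (running total=10) -> [13 3 3 19]
Step 6: sold=2 (running total=12) -> [14 3 3 20]
Step 7: sold=2 (running total=14) -> [15 3 3 21]
Step 8: sold=2 (running total=16) -> [16 3 3 22]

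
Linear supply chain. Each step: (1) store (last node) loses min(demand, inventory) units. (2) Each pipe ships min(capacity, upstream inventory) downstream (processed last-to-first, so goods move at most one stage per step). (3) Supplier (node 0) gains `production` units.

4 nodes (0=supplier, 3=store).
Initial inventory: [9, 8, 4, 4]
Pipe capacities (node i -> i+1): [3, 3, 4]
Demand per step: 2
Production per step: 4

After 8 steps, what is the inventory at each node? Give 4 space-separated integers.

Step 1: demand=2,sold=2 ship[2->3]=4 ship[1->2]=3 ship[0->1]=3 prod=4 -> inv=[10 8 3 6]
Step 2: demand=2,sold=2 ship[2->3]=3 ship[1->2]=3 ship[0->1]=3 prod=4 -> inv=[11 8 3 7]
Step 3: demand=2,sold=2 ship[2->3]=3 ship[1->2]=3 ship[0->1]=3 prod=4 -> inv=[12 8 3 8]
Step 4: demand=2,sold=2 ship[2->3]=3 ship[1->2]=3 ship[0->1]=3 prod=4 -> inv=[13 8 3 9]
Step 5: demand=2,sold=2 ship[2->3]=3 ship[1->2]=3 ship[0->1]=3 prod=4 -> inv=[14 8 3 10]
Step 6: demand=2,sold=2 ship[2->3]=3 ship[1->2]=3 ship[0->1]=3 prod=4 -> inv=[15 8 3 11]
Step 7: demand=2,sold=2 ship[2->3]=3 ship[1->2]=3 ship[0->1]=3 prod=4 -> inv=[16 8 3 12]
Step 8: demand=2,sold=2 ship[2->3]=3 ship[1->2]=3 ship[0->1]=3 prod=4 -> inv=[17 8 3 13]

17 8 3 13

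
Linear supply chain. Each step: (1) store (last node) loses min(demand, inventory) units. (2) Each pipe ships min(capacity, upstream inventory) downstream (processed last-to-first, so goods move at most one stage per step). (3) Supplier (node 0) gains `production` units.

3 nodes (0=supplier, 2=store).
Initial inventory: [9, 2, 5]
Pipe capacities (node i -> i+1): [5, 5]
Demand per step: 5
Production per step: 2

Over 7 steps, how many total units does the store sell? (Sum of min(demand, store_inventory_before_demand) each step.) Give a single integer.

Answer: 24

Derivation:
Step 1: sold=5 (running total=5) -> [6 5 2]
Step 2: sold=2 (running total=7) -> [3 5 5]
Step 3: sold=5 (running total=12) -> [2 3 5]
Step 4: sold=5 (running total=17) -> [2 2 3]
Step 5: sold=3 (running total=20) -> [2 2 2]
Step 6: sold=2 (running total=22) -> [2 2 2]
Step 7: sold=2 (running total=24) -> [2 2 2]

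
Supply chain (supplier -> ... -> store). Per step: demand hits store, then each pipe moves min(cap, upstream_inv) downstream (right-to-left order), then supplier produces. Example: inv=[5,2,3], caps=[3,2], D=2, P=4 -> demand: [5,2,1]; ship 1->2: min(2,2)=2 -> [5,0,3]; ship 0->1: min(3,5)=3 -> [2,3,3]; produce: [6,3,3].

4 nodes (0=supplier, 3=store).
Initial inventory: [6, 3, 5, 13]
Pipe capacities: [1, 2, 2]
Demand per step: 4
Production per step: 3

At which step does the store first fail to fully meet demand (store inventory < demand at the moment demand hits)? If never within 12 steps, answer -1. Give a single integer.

Step 1: demand=4,sold=4 ship[2->3]=2 ship[1->2]=2 ship[0->1]=1 prod=3 -> [8 2 5 11]
Step 2: demand=4,sold=4 ship[2->3]=2 ship[1->2]=2 ship[0->1]=1 prod=3 -> [10 1 5 9]
Step 3: demand=4,sold=4 ship[2->3]=2 ship[1->2]=1 ship[0->1]=1 prod=3 -> [12 1 4 7]
Step 4: demand=4,sold=4 ship[2->3]=2 ship[1->2]=1 ship[0->1]=1 prod=3 -> [14 1 3 5]
Step 5: demand=4,sold=4 ship[2->3]=2 ship[1->2]=1 ship[0->1]=1 prod=3 -> [16 1 2 3]
Step 6: demand=4,sold=3 ship[2->3]=2 ship[1->2]=1 ship[0->1]=1 prod=3 -> [18 1 1 2]
Step 7: demand=4,sold=2 ship[2->3]=1 ship[1->2]=1 ship[0->1]=1 prod=3 -> [20 1 1 1]
Step 8: demand=4,sold=1 ship[2->3]=1 ship[1->2]=1 ship[0->1]=1 prod=3 -> [22 1 1 1]
Step 9: demand=4,sold=1 ship[2->3]=1 ship[1->2]=1 ship[0->1]=1 prod=3 -> [24 1 1 1]
Step 10: demand=4,sold=1 ship[2->3]=1 ship[1->2]=1 ship[0->1]=1 prod=3 -> [26 1 1 1]
Step 11: demand=4,sold=1 ship[2->3]=1 ship[1->2]=1 ship[0->1]=1 prod=3 -> [28 1 1 1]
Step 12: demand=4,sold=1 ship[2->3]=1 ship[1->2]=1 ship[0->1]=1 prod=3 -> [30 1 1 1]
First stockout at step 6

6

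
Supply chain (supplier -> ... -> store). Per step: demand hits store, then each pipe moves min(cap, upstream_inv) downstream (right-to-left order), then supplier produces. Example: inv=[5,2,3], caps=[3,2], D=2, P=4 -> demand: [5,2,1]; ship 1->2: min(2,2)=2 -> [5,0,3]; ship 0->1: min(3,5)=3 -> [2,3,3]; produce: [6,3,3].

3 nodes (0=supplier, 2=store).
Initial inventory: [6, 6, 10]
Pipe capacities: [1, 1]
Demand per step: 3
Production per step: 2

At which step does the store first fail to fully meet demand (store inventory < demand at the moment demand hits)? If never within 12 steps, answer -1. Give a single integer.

Step 1: demand=3,sold=3 ship[1->2]=1 ship[0->1]=1 prod=2 -> [7 6 8]
Step 2: demand=3,sold=3 ship[1->2]=1 ship[0->1]=1 prod=2 -> [8 6 6]
Step 3: demand=3,sold=3 ship[1->2]=1 ship[0->1]=1 prod=2 -> [9 6 4]
Step 4: demand=3,sold=3 ship[1->2]=1 ship[0->1]=1 prod=2 -> [10 6 2]
Step 5: demand=3,sold=2 ship[1->2]=1 ship[0->1]=1 prod=2 -> [11 6 1]
Step 6: demand=3,sold=1 ship[1->2]=1 ship[0->1]=1 prod=2 -> [12 6 1]
Step 7: demand=3,sold=1 ship[1->2]=1 ship[0->1]=1 prod=2 -> [13 6 1]
Step 8: demand=3,sold=1 ship[1->2]=1 ship[0->1]=1 prod=2 -> [14 6 1]
Step 9: demand=3,sold=1 ship[1->2]=1 ship[0->1]=1 prod=2 -> [15 6 1]
Step 10: demand=3,sold=1 ship[1->2]=1 ship[0->1]=1 prod=2 -> [16 6 1]
Step 11: demand=3,sold=1 ship[1->2]=1 ship[0->1]=1 prod=2 -> [17 6 1]
Step 12: demand=3,sold=1 ship[1->2]=1 ship[0->1]=1 prod=2 -> [18 6 1]
First stockout at step 5

5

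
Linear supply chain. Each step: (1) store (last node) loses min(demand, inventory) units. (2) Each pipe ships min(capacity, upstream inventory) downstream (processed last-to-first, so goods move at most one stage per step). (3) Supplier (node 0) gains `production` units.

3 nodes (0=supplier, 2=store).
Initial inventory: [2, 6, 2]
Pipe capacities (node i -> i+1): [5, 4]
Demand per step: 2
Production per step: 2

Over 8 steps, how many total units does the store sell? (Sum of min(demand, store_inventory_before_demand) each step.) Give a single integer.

Step 1: sold=2 (running total=2) -> [2 4 4]
Step 2: sold=2 (running total=4) -> [2 2 6]
Step 3: sold=2 (running total=6) -> [2 2 6]
Step 4: sold=2 (running total=8) -> [2 2 6]
Step 5: sold=2 (running total=10) -> [2 2 6]
Step 6: sold=2 (running total=12) -> [2 2 6]
Step 7: sold=2 (running total=14) -> [2 2 6]
Step 8: sold=2 (running total=16) -> [2 2 6]

Answer: 16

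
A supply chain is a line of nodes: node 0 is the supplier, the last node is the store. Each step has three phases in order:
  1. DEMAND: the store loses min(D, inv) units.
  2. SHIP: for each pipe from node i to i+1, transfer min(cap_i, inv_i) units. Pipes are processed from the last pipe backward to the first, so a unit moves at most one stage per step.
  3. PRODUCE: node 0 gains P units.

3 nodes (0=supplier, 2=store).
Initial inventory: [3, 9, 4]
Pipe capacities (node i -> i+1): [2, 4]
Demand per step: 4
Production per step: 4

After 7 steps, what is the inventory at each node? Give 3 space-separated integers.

Step 1: demand=4,sold=4 ship[1->2]=4 ship[0->1]=2 prod=4 -> inv=[5 7 4]
Step 2: demand=4,sold=4 ship[1->2]=4 ship[0->1]=2 prod=4 -> inv=[7 5 4]
Step 3: demand=4,sold=4 ship[1->2]=4 ship[0->1]=2 prod=4 -> inv=[9 3 4]
Step 4: demand=4,sold=4 ship[1->2]=3 ship[0->1]=2 prod=4 -> inv=[11 2 3]
Step 5: demand=4,sold=3 ship[1->2]=2 ship[0->1]=2 prod=4 -> inv=[13 2 2]
Step 6: demand=4,sold=2 ship[1->2]=2 ship[0->1]=2 prod=4 -> inv=[15 2 2]
Step 7: demand=4,sold=2 ship[1->2]=2 ship[0->1]=2 prod=4 -> inv=[17 2 2]

17 2 2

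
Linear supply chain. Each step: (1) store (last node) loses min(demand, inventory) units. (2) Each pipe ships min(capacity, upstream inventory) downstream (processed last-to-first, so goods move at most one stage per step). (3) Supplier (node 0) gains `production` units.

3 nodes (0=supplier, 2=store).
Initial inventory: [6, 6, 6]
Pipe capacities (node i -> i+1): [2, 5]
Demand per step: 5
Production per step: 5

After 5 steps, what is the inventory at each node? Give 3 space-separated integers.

Step 1: demand=5,sold=5 ship[1->2]=5 ship[0->1]=2 prod=5 -> inv=[9 3 6]
Step 2: demand=5,sold=5 ship[1->2]=3 ship[0->1]=2 prod=5 -> inv=[12 2 4]
Step 3: demand=5,sold=4 ship[1->2]=2 ship[0->1]=2 prod=5 -> inv=[15 2 2]
Step 4: demand=5,sold=2 ship[1->2]=2 ship[0->1]=2 prod=5 -> inv=[18 2 2]
Step 5: demand=5,sold=2 ship[1->2]=2 ship[0->1]=2 prod=5 -> inv=[21 2 2]

21 2 2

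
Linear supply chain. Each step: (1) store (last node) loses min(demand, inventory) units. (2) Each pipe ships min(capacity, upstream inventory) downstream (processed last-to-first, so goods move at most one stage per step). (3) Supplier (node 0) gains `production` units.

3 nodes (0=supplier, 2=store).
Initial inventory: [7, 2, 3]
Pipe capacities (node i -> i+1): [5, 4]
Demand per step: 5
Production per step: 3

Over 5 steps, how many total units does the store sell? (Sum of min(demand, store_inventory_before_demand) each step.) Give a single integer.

Step 1: sold=3 (running total=3) -> [5 5 2]
Step 2: sold=2 (running total=5) -> [3 6 4]
Step 3: sold=4 (running total=9) -> [3 5 4]
Step 4: sold=4 (running total=13) -> [3 4 4]
Step 5: sold=4 (running total=17) -> [3 3 4]

Answer: 17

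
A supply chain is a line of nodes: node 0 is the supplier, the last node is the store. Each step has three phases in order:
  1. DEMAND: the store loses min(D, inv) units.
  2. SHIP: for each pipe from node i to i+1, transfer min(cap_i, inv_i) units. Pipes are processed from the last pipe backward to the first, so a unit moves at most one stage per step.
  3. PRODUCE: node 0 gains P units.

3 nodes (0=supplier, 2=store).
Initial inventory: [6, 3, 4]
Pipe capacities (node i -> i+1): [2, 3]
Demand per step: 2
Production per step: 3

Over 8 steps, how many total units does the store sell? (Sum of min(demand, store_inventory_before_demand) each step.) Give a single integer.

Step 1: sold=2 (running total=2) -> [7 2 5]
Step 2: sold=2 (running total=4) -> [8 2 5]
Step 3: sold=2 (running total=6) -> [9 2 5]
Step 4: sold=2 (running total=8) -> [10 2 5]
Step 5: sold=2 (running total=10) -> [11 2 5]
Step 6: sold=2 (running total=12) -> [12 2 5]
Step 7: sold=2 (running total=14) -> [13 2 5]
Step 8: sold=2 (running total=16) -> [14 2 5]

Answer: 16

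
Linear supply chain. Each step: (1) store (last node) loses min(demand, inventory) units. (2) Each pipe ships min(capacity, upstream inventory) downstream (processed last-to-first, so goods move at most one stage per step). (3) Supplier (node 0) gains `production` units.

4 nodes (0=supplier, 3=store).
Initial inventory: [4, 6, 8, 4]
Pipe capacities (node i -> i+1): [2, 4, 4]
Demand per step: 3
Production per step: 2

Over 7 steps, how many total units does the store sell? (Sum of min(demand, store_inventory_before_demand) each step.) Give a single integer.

Step 1: sold=3 (running total=3) -> [4 4 8 5]
Step 2: sold=3 (running total=6) -> [4 2 8 6]
Step 3: sold=3 (running total=9) -> [4 2 6 7]
Step 4: sold=3 (running total=12) -> [4 2 4 8]
Step 5: sold=3 (running total=15) -> [4 2 2 9]
Step 6: sold=3 (running total=18) -> [4 2 2 8]
Step 7: sold=3 (running total=21) -> [4 2 2 7]

Answer: 21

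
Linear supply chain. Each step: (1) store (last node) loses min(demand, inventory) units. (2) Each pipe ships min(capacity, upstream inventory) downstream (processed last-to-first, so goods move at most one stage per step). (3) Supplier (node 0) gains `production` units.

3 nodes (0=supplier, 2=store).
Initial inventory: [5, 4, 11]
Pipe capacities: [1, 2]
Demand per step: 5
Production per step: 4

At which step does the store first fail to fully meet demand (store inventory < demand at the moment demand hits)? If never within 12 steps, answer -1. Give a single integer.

Step 1: demand=5,sold=5 ship[1->2]=2 ship[0->1]=1 prod=4 -> [8 3 8]
Step 2: demand=5,sold=5 ship[1->2]=2 ship[0->1]=1 prod=4 -> [11 2 5]
Step 3: demand=5,sold=5 ship[1->2]=2 ship[0->1]=1 prod=4 -> [14 1 2]
Step 4: demand=5,sold=2 ship[1->2]=1 ship[0->1]=1 prod=4 -> [17 1 1]
Step 5: demand=5,sold=1 ship[1->2]=1 ship[0->1]=1 prod=4 -> [20 1 1]
Step 6: demand=5,sold=1 ship[1->2]=1 ship[0->1]=1 prod=4 -> [23 1 1]
Step 7: demand=5,sold=1 ship[1->2]=1 ship[0->1]=1 prod=4 -> [26 1 1]
Step 8: demand=5,sold=1 ship[1->2]=1 ship[0->1]=1 prod=4 -> [29 1 1]
Step 9: demand=5,sold=1 ship[1->2]=1 ship[0->1]=1 prod=4 -> [32 1 1]
Step 10: demand=5,sold=1 ship[1->2]=1 ship[0->1]=1 prod=4 -> [35 1 1]
Step 11: demand=5,sold=1 ship[1->2]=1 ship[0->1]=1 prod=4 -> [38 1 1]
Step 12: demand=5,sold=1 ship[1->2]=1 ship[0->1]=1 prod=4 -> [41 1 1]
First stockout at step 4

4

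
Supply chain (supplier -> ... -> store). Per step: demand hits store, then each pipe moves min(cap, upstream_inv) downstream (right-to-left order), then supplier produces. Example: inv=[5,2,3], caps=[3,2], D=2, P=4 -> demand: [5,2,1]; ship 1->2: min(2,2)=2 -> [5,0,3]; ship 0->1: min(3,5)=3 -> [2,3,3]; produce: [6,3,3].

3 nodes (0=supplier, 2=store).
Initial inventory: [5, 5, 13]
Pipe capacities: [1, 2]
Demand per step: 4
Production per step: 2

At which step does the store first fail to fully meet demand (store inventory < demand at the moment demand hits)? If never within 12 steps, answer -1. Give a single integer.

Step 1: demand=4,sold=4 ship[1->2]=2 ship[0->1]=1 prod=2 -> [6 4 11]
Step 2: demand=4,sold=4 ship[1->2]=2 ship[0->1]=1 prod=2 -> [7 3 9]
Step 3: demand=4,sold=4 ship[1->2]=2 ship[0->1]=1 prod=2 -> [8 2 7]
Step 4: demand=4,sold=4 ship[1->2]=2 ship[0->1]=1 prod=2 -> [9 1 5]
Step 5: demand=4,sold=4 ship[1->2]=1 ship[0->1]=1 prod=2 -> [10 1 2]
Step 6: demand=4,sold=2 ship[1->2]=1 ship[0->1]=1 prod=2 -> [11 1 1]
Step 7: demand=4,sold=1 ship[1->2]=1 ship[0->1]=1 prod=2 -> [12 1 1]
Step 8: demand=4,sold=1 ship[1->2]=1 ship[0->1]=1 prod=2 -> [13 1 1]
Step 9: demand=4,sold=1 ship[1->2]=1 ship[0->1]=1 prod=2 -> [14 1 1]
Step 10: demand=4,sold=1 ship[1->2]=1 ship[0->1]=1 prod=2 -> [15 1 1]
Step 11: demand=4,sold=1 ship[1->2]=1 ship[0->1]=1 prod=2 -> [16 1 1]
Step 12: demand=4,sold=1 ship[1->2]=1 ship[0->1]=1 prod=2 -> [17 1 1]
First stockout at step 6

6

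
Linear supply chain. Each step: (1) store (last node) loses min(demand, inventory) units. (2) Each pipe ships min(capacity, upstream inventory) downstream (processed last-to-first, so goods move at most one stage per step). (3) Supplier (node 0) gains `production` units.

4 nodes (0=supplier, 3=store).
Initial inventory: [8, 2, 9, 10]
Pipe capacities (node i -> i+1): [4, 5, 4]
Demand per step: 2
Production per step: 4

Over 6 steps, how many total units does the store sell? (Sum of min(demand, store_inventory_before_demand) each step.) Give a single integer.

Step 1: sold=2 (running total=2) -> [8 4 7 12]
Step 2: sold=2 (running total=4) -> [8 4 7 14]
Step 3: sold=2 (running total=6) -> [8 4 7 16]
Step 4: sold=2 (running total=8) -> [8 4 7 18]
Step 5: sold=2 (running total=10) -> [8 4 7 20]
Step 6: sold=2 (running total=12) -> [8 4 7 22]

Answer: 12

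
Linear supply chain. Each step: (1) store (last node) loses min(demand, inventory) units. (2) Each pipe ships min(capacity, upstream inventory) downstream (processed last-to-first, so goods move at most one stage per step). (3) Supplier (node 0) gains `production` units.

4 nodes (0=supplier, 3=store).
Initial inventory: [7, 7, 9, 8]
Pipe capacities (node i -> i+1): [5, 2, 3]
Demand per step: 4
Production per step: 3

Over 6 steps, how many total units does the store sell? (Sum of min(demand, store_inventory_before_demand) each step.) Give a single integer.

Answer: 23

Derivation:
Step 1: sold=4 (running total=4) -> [5 10 8 7]
Step 2: sold=4 (running total=8) -> [3 13 7 6]
Step 3: sold=4 (running total=12) -> [3 14 6 5]
Step 4: sold=4 (running total=16) -> [3 15 5 4]
Step 5: sold=4 (running total=20) -> [3 16 4 3]
Step 6: sold=3 (running total=23) -> [3 17 3 3]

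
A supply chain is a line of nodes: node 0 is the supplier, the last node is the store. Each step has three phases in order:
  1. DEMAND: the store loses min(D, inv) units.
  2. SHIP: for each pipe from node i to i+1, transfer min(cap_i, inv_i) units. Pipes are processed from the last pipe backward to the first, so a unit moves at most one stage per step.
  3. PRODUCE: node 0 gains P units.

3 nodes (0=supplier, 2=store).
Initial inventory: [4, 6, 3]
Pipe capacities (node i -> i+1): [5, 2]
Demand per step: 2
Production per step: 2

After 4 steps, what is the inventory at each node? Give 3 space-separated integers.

Step 1: demand=2,sold=2 ship[1->2]=2 ship[0->1]=4 prod=2 -> inv=[2 8 3]
Step 2: demand=2,sold=2 ship[1->2]=2 ship[0->1]=2 prod=2 -> inv=[2 8 3]
Step 3: demand=2,sold=2 ship[1->2]=2 ship[0->1]=2 prod=2 -> inv=[2 8 3]
Step 4: demand=2,sold=2 ship[1->2]=2 ship[0->1]=2 prod=2 -> inv=[2 8 3]

2 8 3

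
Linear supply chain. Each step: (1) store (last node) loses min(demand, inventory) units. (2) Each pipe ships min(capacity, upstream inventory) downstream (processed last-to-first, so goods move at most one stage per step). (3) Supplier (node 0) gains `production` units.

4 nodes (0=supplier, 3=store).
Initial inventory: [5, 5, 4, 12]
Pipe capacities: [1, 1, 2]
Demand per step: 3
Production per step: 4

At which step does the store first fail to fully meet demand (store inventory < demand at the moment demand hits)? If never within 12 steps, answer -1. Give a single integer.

Step 1: demand=3,sold=3 ship[2->3]=2 ship[1->2]=1 ship[0->1]=1 prod=4 -> [8 5 3 11]
Step 2: demand=3,sold=3 ship[2->3]=2 ship[1->2]=1 ship[0->1]=1 prod=4 -> [11 5 2 10]
Step 3: demand=3,sold=3 ship[2->3]=2 ship[1->2]=1 ship[0->1]=1 prod=4 -> [14 5 1 9]
Step 4: demand=3,sold=3 ship[2->3]=1 ship[1->2]=1 ship[0->1]=1 prod=4 -> [17 5 1 7]
Step 5: demand=3,sold=3 ship[2->3]=1 ship[1->2]=1 ship[0->1]=1 prod=4 -> [20 5 1 5]
Step 6: demand=3,sold=3 ship[2->3]=1 ship[1->2]=1 ship[0->1]=1 prod=4 -> [23 5 1 3]
Step 7: demand=3,sold=3 ship[2->3]=1 ship[1->2]=1 ship[0->1]=1 prod=4 -> [26 5 1 1]
Step 8: demand=3,sold=1 ship[2->3]=1 ship[1->2]=1 ship[0->1]=1 prod=4 -> [29 5 1 1]
Step 9: demand=3,sold=1 ship[2->3]=1 ship[1->2]=1 ship[0->1]=1 prod=4 -> [32 5 1 1]
Step 10: demand=3,sold=1 ship[2->3]=1 ship[1->2]=1 ship[0->1]=1 prod=4 -> [35 5 1 1]
Step 11: demand=3,sold=1 ship[2->3]=1 ship[1->2]=1 ship[0->1]=1 prod=4 -> [38 5 1 1]
Step 12: demand=3,sold=1 ship[2->3]=1 ship[1->2]=1 ship[0->1]=1 prod=4 -> [41 5 1 1]
First stockout at step 8

8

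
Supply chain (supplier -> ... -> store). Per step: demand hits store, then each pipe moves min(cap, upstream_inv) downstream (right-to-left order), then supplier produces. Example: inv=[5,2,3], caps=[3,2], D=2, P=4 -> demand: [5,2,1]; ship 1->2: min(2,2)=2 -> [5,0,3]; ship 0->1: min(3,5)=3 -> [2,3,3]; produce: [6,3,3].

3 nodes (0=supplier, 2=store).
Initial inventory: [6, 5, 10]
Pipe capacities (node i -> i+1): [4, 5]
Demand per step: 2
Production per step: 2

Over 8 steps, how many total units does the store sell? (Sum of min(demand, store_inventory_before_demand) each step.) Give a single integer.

Answer: 16

Derivation:
Step 1: sold=2 (running total=2) -> [4 4 13]
Step 2: sold=2 (running total=4) -> [2 4 15]
Step 3: sold=2 (running total=6) -> [2 2 17]
Step 4: sold=2 (running total=8) -> [2 2 17]
Step 5: sold=2 (running total=10) -> [2 2 17]
Step 6: sold=2 (running total=12) -> [2 2 17]
Step 7: sold=2 (running total=14) -> [2 2 17]
Step 8: sold=2 (running total=16) -> [2 2 17]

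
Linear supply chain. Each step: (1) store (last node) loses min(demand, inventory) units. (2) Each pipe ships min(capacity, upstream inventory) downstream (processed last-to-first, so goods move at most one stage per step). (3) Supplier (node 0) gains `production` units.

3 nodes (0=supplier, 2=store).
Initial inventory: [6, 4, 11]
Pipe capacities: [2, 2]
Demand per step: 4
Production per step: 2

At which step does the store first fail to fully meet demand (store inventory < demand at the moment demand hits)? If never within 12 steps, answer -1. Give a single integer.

Step 1: demand=4,sold=4 ship[1->2]=2 ship[0->1]=2 prod=2 -> [6 4 9]
Step 2: demand=4,sold=4 ship[1->2]=2 ship[0->1]=2 prod=2 -> [6 4 7]
Step 3: demand=4,sold=4 ship[1->2]=2 ship[0->1]=2 prod=2 -> [6 4 5]
Step 4: demand=4,sold=4 ship[1->2]=2 ship[0->1]=2 prod=2 -> [6 4 3]
Step 5: demand=4,sold=3 ship[1->2]=2 ship[0->1]=2 prod=2 -> [6 4 2]
Step 6: demand=4,sold=2 ship[1->2]=2 ship[0->1]=2 prod=2 -> [6 4 2]
Step 7: demand=4,sold=2 ship[1->2]=2 ship[0->1]=2 prod=2 -> [6 4 2]
Step 8: demand=4,sold=2 ship[1->2]=2 ship[0->1]=2 prod=2 -> [6 4 2]
Step 9: demand=4,sold=2 ship[1->2]=2 ship[0->1]=2 prod=2 -> [6 4 2]
Step 10: demand=4,sold=2 ship[1->2]=2 ship[0->1]=2 prod=2 -> [6 4 2]
Step 11: demand=4,sold=2 ship[1->2]=2 ship[0->1]=2 prod=2 -> [6 4 2]
Step 12: demand=4,sold=2 ship[1->2]=2 ship[0->1]=2 prod=2 -> [6 4 2]
First stockout at step 5

5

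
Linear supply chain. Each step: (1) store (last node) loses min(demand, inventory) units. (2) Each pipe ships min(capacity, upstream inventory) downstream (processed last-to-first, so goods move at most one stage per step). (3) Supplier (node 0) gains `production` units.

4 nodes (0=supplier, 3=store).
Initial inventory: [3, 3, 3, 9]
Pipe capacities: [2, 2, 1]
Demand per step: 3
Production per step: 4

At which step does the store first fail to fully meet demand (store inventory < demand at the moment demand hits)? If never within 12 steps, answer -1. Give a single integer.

Step 1: demand=3,sold=3 ship[2->3]=1 ship[1->2]=2 ship[0->1]=2 prod=4 -> [5 3 4 7]
Step 2: demand=3,sold=3 ship[2->3]=1 ship[1->2]=2 ship[0->1]=2 prod=4 -> [7 3 5 5]
Step 3: demand=3,sold=3 ship[2->3]=1 ship[1->2]=2 ship[0->1]=2 prod=4 -> [9 3 6 3]
Step 4: demand=3,sold=3 ship[2->3]=1 ship[1->2]=2 ship[0->1]=2 prod=4 -> [11 3 7 1]
Step 5: demand=3,sold=1 ship[2->3]=1 ship[1->2]=2 ship[0->1]=2 prod=4 -> [13 3 8 1]
Step 6: demand=3,sold=1 ship[2->3]=1 ship[1->2]=2 ship[0->1]=2 prod=4 -> [15 3 9 1]
Step 7: demand=3,sold=1 ship[2->3]=1 ship[1->2]=2 ship[0->1]=2 prod=4 -> [17 3 10 1]
Step 8: demand=3,sold=1 ship[2->3]=1 ship[1->2]=2 ship[0->1]=2 prod=4 -> [19 3 11 1]
Step 9: demand=3,sold=1 ship[2->3]=1 ship[1->2]=2 ship[0->1]=2 prod=4 -> [21 3 12 1]
Step 10: demand=3,sold=1 ship[2->3]=1 ship[1->2]=2 ship[0->1]=2 prod=4 -> [23 3 13 1]
Step 11: demand=3,sold=1 ship[2->3]=1 ship[1->2]=2 ship[0->1]=2 prod=4 -> [25 3 14 1]
Step 12: demand=3,sold=1 ship[2->3]=1 ship[1->2]=2 ship[0->1]=2 prod=4 -> [27 3 15 1]
First stockout at step 5

5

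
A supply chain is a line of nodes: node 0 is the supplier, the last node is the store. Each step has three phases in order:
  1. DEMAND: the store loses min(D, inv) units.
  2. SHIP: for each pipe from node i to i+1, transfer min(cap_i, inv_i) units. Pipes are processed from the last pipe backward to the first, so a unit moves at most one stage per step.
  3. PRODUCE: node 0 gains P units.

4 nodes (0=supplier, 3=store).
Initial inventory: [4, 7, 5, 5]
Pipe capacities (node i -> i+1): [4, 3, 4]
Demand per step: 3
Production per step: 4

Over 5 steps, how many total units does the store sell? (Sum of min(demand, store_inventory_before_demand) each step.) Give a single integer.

Answer: 15

Derivation:
Step 1: sold=3 (running total=3) -> [4 8 4 6]
Step 2: sold=3 (running total=6) -> [4 9 3 7]
Step 3: sold=3 (running total=9) -> [4 10 3 7]
Step 4: sold=3 (running total=12) -> [4 11 3 7]
Step 5: sold=3 (running total=15) -> [4 12 3 7]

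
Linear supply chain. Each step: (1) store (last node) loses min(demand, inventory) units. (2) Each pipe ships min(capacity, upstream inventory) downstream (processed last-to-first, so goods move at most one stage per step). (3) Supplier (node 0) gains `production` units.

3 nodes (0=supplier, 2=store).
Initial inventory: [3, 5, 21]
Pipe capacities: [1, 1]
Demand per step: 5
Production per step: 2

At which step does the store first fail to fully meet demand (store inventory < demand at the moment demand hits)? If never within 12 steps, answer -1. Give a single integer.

Step 1: demand=5,sold=5 ship[1->2]=1 ship[0->1]=1 prod=2 -> [4 5 17]
Step 2: demand=5,sold=5 ship[1->2]=1 ship[0->1]=1 prod=2 -> [5 5 13]
Step 3: demand=5,sold=5 ship[1->2]=1 ship[0->1]=1 prod=2 -> [6 5 9]
Step 4: demand=5,sold=5 ship[1->2]=1 ship[0->1]=1 prod=2 -> [7 5 5]
Step 5: demand=5,sold=5 ship[1->2]=1 ship[0->1]=1 prod=2 -> [8 5 1]
Step 6: demand=5,sold=1 ship[1->2]=1 ship[0->1]=1 prod=2 -> [9 5 1]
Step 7: demand=5,sold=1 ship[1->2]=1 ship[0->1]=1 prod=2 -> [10 5 1]
Step 8: demand=5,sold=1 ship[1->2]=1 ship[0->1]=1 prod=2 -> [11 5 1]
Step 9: demand=5,sold=1 ship[1->2]=1 ship[0->1]=1 prod=2 -> [12 5 1]
Step 10: demand=5,sold=1 ship[1->2]=1 ship[0->1]=1 prod=2 -> [13 5 1]
Step 11: demand=5,sold=1 ship[1->2]=1 ship[0->1]=1 prod=2 -> [14 5 1]
Step 12: demand=5,sold=1 ship[1->2]=1 ship[0->1]=1 prod=2 -> [15 5 1]
First stockout at step 6

6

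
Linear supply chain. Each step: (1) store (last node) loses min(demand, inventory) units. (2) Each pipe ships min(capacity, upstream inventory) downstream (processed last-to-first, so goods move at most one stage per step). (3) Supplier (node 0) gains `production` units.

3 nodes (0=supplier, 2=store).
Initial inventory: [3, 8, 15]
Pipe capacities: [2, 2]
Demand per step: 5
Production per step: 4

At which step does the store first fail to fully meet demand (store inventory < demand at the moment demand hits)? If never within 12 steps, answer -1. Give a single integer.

Step 1: demand=5,sold=5 ship[1->2]=2 ship[0->1]=2 prod=4 -> [5 8 12]
Step 2: demand=5,sold=5 ship[1->2]=2 ship[0->1]=2 prod=4 -> [7 8 9]
Step 3: demand=5,sold=5 ship[1->2]=2 ship[0->1]=2 prod=4 -> [9 8 6]
Step 4: demand=5,sold=5 ship[1->2]=2 ship[0->1]=2 prod=4 -> [11 8 3]
Step 5: demand=5,sold=3 ship[1->2]=2 ship[0->1]=2 prod=4 -> [13 8 2]
Step 6: demand=5,sold=2 ship[1->2]=2 ship[0->1]=2 prod=4 -> [15 8 2]
Step 7: demand=5,sold=2 ship[1->2]=2 ship[0->1]=2 prod=4 -> [17 8 2]
Step 8: demand=5,sold=2 ship[1->2]=2 ship[0->1]=2 prod=4 -> [19 8 2]
Step 9: demand=5,sold=2 ship[1->2]=2 ship[0->1]=2 prod=4 -> [21 8 2]
Step 10: demand=5,sold=2 ship[1->2]=2 ship[0->1]=2 prod=4 -> [23 8 2]
Step 11: demand=5,sold=2 ship[1->2]=2 ship[0->1]=2 prod=4 -> [25 8 2]
Step 12: demand=5,sold=2 ship[1->2]=2 ship[0->1]=2 prod=4 -> [27 8 2]
First stockout at step 5

5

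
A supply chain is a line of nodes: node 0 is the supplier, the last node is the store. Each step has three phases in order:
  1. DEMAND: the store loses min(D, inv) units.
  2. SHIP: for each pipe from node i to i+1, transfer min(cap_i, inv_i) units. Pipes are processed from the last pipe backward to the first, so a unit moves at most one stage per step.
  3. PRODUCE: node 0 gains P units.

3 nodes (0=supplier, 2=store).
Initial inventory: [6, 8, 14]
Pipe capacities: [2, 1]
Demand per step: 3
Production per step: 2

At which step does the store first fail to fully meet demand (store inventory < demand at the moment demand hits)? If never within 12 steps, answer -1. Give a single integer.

Step 1: demand=3,sold=3 ship[1->2]=1 ship[0->1]=2 prod=2 -> [6 9 12]
Step 2: demand=3,sold=3 ship[1->2]=1 ship[0->1]=2 prod=2 -> [6 10 10]
Step 3: demand=3,sold=3 ship[1->2]=1 ship[0->1]=2 prod=2 -> [6 11 8]
Step 4: demand=3,sold=3 ship[1->2]=1 ship[0->1]=2 prod=2 -> [6 12 6]
Step 5: demand=3,sold=3 ship[1->2]=1 ship[0->1]=2 prod=2 -> [6 13 4]
Step 6: demand=3,sold=3 ship[1->2]=1 ship[0->1]=2 prod=2 -> [6 14 2]
Step 7: demand=3,sold=2 ship[1->2]=1 ship[0->1]=2 prod=2 -> [6 15 1]
Step 8: demand=3,sold=1 ship[1->2]=1 ship[0->1]=2 prod=2 -> [6 16 1]
Step 9: demand=3,sold=1 ship[1->2]=1 ship[0->1]=2 prod=2 -> [6 17 1]
Step 10: demand=3,sold=1 ship[1->2]=1 ship[0->1]=2 prod=2 -> [6 18 1]
Step 11: demand=3,sold=1 ship[1->2]=1 ship[0->1]=2 prod=2 -> [6 19 1]
Step 12: demand=3,sold=1 ship[1->2]=1 ship[0->1]=2 prod=2 -> [6 20 1]
First stockout at step 7

7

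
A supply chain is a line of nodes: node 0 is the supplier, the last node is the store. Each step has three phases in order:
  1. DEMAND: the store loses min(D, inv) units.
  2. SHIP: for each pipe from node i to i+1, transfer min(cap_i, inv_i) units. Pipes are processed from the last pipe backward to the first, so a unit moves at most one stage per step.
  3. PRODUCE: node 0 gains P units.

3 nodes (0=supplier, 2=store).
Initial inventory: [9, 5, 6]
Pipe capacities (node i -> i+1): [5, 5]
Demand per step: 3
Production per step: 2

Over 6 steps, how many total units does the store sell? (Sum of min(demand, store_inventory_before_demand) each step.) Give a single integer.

Answer: 18

Derivation:
Step 1: sold=3 (running total=3) -> [6 5 8]
Step 2: sold=3 (running total=6) -> [3 5 10]
Step 3: sold=3 (running total=9) -> [2 3 12]
Step 4: sold=3 (running total=12) -> [2 2 12]
Step 5: sold=3 (running total=15) -> [2 2 11]
Step 6: sold=3 (running total=18) -> [2 2 10]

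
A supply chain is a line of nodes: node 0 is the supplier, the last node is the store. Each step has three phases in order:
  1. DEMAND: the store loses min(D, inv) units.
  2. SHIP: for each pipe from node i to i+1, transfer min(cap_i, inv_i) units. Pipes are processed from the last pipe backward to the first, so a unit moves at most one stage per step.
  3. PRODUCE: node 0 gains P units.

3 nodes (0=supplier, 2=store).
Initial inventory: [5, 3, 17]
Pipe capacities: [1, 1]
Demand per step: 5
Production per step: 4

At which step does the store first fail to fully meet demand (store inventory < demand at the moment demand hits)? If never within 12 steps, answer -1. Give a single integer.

Step 1: demand=5,sold=5 ship[1->2]=1 ship[0->1]=1 prod=4 -> [8 3 13]
Step 2: demand=5,sold=5 ship[1->2]=1 ship[0->1]=1 prod=4 -> [11 3 9]
Step 3: demand=5,sold=5 ship[1->2]=1 ship[0->1]=1 prod=4 -> [14 3 5]
Step 4: demand=5,sold=5 ship[1->2]=1 ship[0->1]=1 prod=4 -> [17 3 1]
Step 5: demand=5,sold=1 ship[1->2]=1 ship[0->1]=1 prod=4 -> [20 3 1]
Step 6: demand=5,sold=1 ship[1->2]=1 ship[0->1]=1 prod=4 -> [23 3 1]
Step 7: demand=5,sold=1 ship[1->2]=1 ship[0->1]=1 prod=4 -> [26 3 1]
Step 8: demand=5,sold=1 ship[1->2]=1 ship[0->1]=1 prod=4 -> [29 3 1]
Step 9: demand=5,sold=1 ship[1->2]=1 ship[0->1]=1 prod=4 -> [32 3 1]
Step 10: demand=5,sold=1 ship[1->2]=1 ship[0->1]=1 prod=4 -> [35 3 1]
Step 11: demand=5,sold=1 ship[1->2]=1 ship[0->1]=1 prod=4 -> [38 3 1]
Step 12: demand=5,sold=1 ship[1->2]=1 ship[0->1]=1 prod=4 -> [41 3 1]
First stockout at step 5

5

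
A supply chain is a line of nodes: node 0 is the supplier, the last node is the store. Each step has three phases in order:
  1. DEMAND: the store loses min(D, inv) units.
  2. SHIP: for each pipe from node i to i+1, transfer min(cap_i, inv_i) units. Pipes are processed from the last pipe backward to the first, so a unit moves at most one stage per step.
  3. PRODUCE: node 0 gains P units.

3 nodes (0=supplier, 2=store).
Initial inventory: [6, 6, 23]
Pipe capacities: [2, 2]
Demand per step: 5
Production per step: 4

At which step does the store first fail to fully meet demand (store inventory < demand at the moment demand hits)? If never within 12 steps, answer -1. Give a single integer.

Step 1: demand=5,sold=5 ship[1->2]=2 ship[0->1]=2 prod=4 -> [8 6 20]
Step 2: demand=5,sold=5 ship[1->2]=2 ship[0->1]=2 prod=4 -> [10 6 17]
Step 3: demand=5,sold=5 ship[1->2]=2 ship[0->1]=2 prod=4 -> [12 6 14]
Step 4: demand=5,sold=5 ship[1->2]=2 ship[0->1]=2 prod=4 -> [14 6 11]
Step 5: demand=5,sold=5 ship[1->2]=2 ship[0->1]=2 prod=4 -> [16 6 8]
Step 6: demand=5,sold=5 ship[1->2]=2 ship[0->1]=2 prod=4 -> [18 6 5]
Step 7: demand=5,sold=5 ship[1->2]=2 ship[0->1]=2 prod=4 -> [20 6 2]
Step 8: demand=5,sold=2 ship[1->2]=2 ship[0->1]=2 prod=4 -> [22 6 2]
Step 9: demand=5,sold=2 ship[1->2]=2 ship[0->1]=2 prod=4 -> [24 6 2]
Step 10: demand=5,sold=2 ship[1->2]=2 ship[0->1]=2 prod=4 -> [26 6 2]
Step 11: demand=5,sold=2 ship[1->2]=2 ship[0->1]=2 prod=4 -> [28 6 2]
Step 12: demand=5,sold=2 ship[1->2]=2 ship[0->1]=2 prod=4 -> [30 6 2]
First stockout at step 8

8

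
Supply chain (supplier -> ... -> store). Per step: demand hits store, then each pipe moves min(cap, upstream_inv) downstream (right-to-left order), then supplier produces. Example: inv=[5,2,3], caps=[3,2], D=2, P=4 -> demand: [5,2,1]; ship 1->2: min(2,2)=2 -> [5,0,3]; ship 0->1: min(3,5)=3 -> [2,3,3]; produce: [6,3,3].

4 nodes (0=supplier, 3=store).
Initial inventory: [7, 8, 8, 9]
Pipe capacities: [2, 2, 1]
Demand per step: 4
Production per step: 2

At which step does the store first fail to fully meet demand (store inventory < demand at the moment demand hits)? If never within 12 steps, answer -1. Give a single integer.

Step 1: demand=4,sold=4 ship[2->3]=1 ship[1->2]=2 ship[0->1]=2 prod=2 -> [7 8 9 6]
Step 2: demand=4,sold=4 ship[2->3]=1 ship[1->2]=2 ship[0->1]=2 prod=2 -> [7 8 10 3]
Step 3: demand=4,sold=3 ship[2->3]=1 ship[1->2]=2 ship[0->1]=2 prod=2 -> [7 8 11 1]
Step 4: demand=4,sold=1 ship[2->3]=1 ship[1->2]=2 ship[0->1]=2 prod=2 -> [7 8 12 1]
Step 5: demand=4,sold=1 ship[2->3]=1 ship[1->2]=2 ship[0->1]=2 prod=2 -> [7 8 13 1]
Step 6: demand=4,sold=1 ship[2->3]=1 ship[1->2]=2 ship[0->1]=2 prod=2 -> [7 8 14 1]
Step 7: demand=4,sold=1 ship[2->3]=1 ship[1->2]=2 ship[0->1]=2 prod=2 -> [7 8 15 1]
Step 8: demand=4,sold=1 ship[2->3]=1 ship[1->2]=2 ship[0->1]=2 prod=2 -> [7 8 16 1]
Step 9: demand=4,sold=1 ship[2->3]=1 ship[1->2]=2 ship[0->1]=2 prod=2 -> [7 8 17 1]
Step 10: demand=4,sold=1 ship[2->3]=1 ship[1->2]=2 ship[0->1]=2 prod=2 -> [7 8 18 1]
Step 11: demand=4,sold=1 ship[2->3]=1 ship[1->2]=2 ship[0->1]=2 prod=2 -> [7 8 19 1]
Step 12: demand=4,sold=1 ship[2->3]=1 ship[1->2]=2 ship[0->1]=2 prod=2 -> [7 8 20 1]
First stockout at step 3

3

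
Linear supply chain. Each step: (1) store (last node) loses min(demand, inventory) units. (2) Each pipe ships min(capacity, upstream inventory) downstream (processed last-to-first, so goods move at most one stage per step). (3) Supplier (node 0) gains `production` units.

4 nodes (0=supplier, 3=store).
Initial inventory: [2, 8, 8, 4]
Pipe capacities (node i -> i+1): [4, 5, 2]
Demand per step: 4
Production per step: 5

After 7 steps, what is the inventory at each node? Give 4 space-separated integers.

Step 1: demand=4,sold=4 ship[2->3]=2 ship[1->2]=5 ship[0->1]=2 prod=5 -> inv=[5 5 11 2]
Step 2: demand=4,sold=2 ship[2->3]=2 ship[1->2]=5 ship[0->1]=4 prod=5 -> inv=[6 4 14 2]
Step 3: demand=4,sold=2 ship[2->3]=2 ship[1->2]=4 ship[0->1]=4 prod=5 -> inv=[7 4 16 2]
Step 4: demand=4,sold=2 ship[2->3]=2 ship[1->2]=4 ship[0->1]=4 prod=5 -> inv=[8 4 18 2]
Step 5: demand=4,sold=2 ship[2->3]=2 ship[1->2]=4 ship[0->1]=4 prod=5 -> inv=[9 4 20 2]
Step 6: demand=4,sold=2 ship[2->3]=2 ship[1->2]=4 ship[0->1]=4 prod=5 -> inv=[10 4 22 2]
Step 7: demand=4,sold=2 ship[2->3]=2 ship[1->2]=4 ship[0->1]=4 prod=5 -> inv=[11 4 24 2]

11 4 24 2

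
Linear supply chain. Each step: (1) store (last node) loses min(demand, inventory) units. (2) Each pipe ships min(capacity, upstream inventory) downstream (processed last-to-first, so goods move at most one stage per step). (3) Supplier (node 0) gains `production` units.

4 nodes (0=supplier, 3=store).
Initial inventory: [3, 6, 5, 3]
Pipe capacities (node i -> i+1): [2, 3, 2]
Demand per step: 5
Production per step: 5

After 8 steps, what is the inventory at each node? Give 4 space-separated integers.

Step 1: demand=5,sold=3 ship[2->3]=2 ship[1->2]=3 ship[0->1]=2 prod=5 -> inv=[6 5 6 2]
Step 2: demand=5,sold=2 ship[2->3]=2 ship[1->2]=3 ship[0->1]=2 prod=5 -> inv=[9 4 7 2]
Step 3: demand=5,sold=2 ship[2->3]=2 ship[1->2]=3 ship[0->1]=2 prod=5 -> inv=[12 3 8 2]
Step 4: demand=5,sold=2 ship[2->3]=2 ship[1->2]=3 ship[0->1]=2 prod=5 -> inv=[15 2 9 2]
Step 5: demand=5,sold=2 ship[2->3]=2 ship[1->2]=2 ship[0->1]=2 prod=5 -> inv=[18 2 9 2]
Step 6: demand=5,sold=2 ship[2->3]=2 ship[1->2]=2 ship[0->1]=2 prod=5 -> inv=[21 2 9 2]
Step 7: demand=5,sold=2 ship[2->3]=2 ship[1->2]=2 ship[0->1]=2 prod=5 -> inv=[24 2 9 2]
Step 8: demand=5,sold=2 ship[2->3]=2 ship[1->2]=2 ship[0->1]=2 prod=5 -> inv=[27 2 9 2]

27 2 9 2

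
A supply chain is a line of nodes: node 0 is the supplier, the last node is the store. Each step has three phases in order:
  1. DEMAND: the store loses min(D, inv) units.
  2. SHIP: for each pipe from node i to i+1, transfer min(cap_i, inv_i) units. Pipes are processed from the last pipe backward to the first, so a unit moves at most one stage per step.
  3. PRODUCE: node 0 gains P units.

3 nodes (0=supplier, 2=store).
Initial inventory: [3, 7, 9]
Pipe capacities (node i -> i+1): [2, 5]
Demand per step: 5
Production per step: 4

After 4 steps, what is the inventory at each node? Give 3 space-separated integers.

Step 1: demand=5,sold=5 ship[1->2]=5 ship[0->1]=2 prod=4 -> inv=[5 4 9]
Step 2: demand=5,sold=5 ship[1->2]=4 ship[0->1]=2 prod=4 -> inv=[7 2 8]
Step 3: demand=5,sold=5 ship[1->2]=2 ship[0->1]=2 prod=4 -> inv=[9 2 5]
Step 4: demand=5,sold=5 ship[1->2]=2 ship[0->1]=2 prod=4 -> inv=[11 2 2]

11 2 2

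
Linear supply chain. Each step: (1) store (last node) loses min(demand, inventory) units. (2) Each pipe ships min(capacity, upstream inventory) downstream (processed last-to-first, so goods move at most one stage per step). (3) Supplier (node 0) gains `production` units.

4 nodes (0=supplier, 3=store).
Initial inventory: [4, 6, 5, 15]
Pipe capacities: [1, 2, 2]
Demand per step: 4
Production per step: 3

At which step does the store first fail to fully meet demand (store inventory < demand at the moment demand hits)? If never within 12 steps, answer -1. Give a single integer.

Step 1: demand=4,sold=4 ship[2->3]=2 ship[1->2]=2 ship[0->1]=1 prod=3 -> [6 5 5 13]
Step 2: demand=4,sold=4 ship[2->3]=2 ship[1->2]=2 ship[0->1]=1 prod=3 -> [8 4 5 11]
Step 3: demand=4,sold=4 ship[2->3]=2 ship[1->2]=2 ship[0->1]=1 prod=3 -> [10 3 5 9]
Step 4: demand=4,sold=4 ship[2->3]=2 ship[1->2]=2 ship[0->1]=1 prod=3 -> [12 2 5 7]
Step 5: demand=4,sold=4 ship[2->3]=2 ship[1->2]=2 ship[0->1]=1 prod=3 -> [14 1 5 5]
Step 6: demand=4,sold=4 ship[2->3]=2 ship[1->2]=1 ship[0->1]=1 prod=3 -> [16 1 4 3]
Step 7: demand=4,sold=3 ship[2->3]=2 ship[1->2]=1 ship[0->1]=1 prod=3 -> [18 1 3 2]
Step 8: demand=4,sold=2 ship[2->3]=2 ship[1->2]=1 ship[0->1]=1 prod=3 -> [20 1 2 2]
Step 9: demand=4,sold=2 ship[2->3]=2 ship[1->2]=1 ship[0->1]=1 prod=3 -> [22 1 1 2]
Step 10: demand=4,sold=2 ship[2->3]=1 ship[1->2]=1 ship[0->1]=1 prod=3 -> [24 1 1 1]
Step 11: demand=4,sold=1 ship[2->3]=1 ship[1->2]=1 ship[0->1]=1 prod=3 -> [26 1 1 1]
Step 12: demand=4,sold=1 ship[2->3]=1 ship[1->2]=1 ship[0->1]=1 prod=3 -> [28 1 1 1]
First stockout at step 7

7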